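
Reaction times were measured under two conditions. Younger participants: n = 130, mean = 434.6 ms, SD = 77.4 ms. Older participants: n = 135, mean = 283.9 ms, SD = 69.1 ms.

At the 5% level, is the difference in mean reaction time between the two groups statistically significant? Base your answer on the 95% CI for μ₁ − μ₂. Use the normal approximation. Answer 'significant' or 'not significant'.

significant

Per-group SEs: s₁/√n₁ = 77.4/√130 = 6.7884, s₂/√n₂ = 69.1/√135 = 5.9472.
Unpooled SE of the difference: √(46.08237456 + 35.36918784) = 9.0251.
Margin of error = z* · SE = 1.960 × 9.0251 = 17.6892.
x̄₁ − x̄₂ = 434.6 − 283.9 = 150.7000.
CI: 150.7000 ± 17.6892 = (133.0108, 168.3892).
The interval (133.0108, 168.3892) does not contain 0, so the difference is significant.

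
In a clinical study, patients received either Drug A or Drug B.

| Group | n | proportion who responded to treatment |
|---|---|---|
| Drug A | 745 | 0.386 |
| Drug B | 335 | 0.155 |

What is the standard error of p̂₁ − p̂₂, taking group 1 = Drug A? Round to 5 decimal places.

The two standard errors are √(0.3860×0.6140/745) = 0.01784 and √(0.1550×0.8450/335) = 0.01977.
Because the samples are independent, SE_diff = √(0.01784² + 0.01977²) = 0.02663.

0.02663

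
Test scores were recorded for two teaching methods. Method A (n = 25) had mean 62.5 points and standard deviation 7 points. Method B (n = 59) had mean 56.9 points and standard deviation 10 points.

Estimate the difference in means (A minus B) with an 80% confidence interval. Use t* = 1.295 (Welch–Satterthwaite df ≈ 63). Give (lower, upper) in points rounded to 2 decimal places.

(3.12, 8.08)

Standard errors of each mean: 7/√25 = 1.4000 and 10/√59 = 1.3019.
SE(x̄₁ − x̄₂) = √(1.4000² + 1.3019²) = 1.9118 for independent samples with unequal variances.
With t* = 1.295, the margin is 1.295 × 1.9118 = 2.4758.
x̄₁ − x̄₂ = 62.5 − 56.9 = 5.6000; the interval is 5.6000 ± 2.4758 = (3.12, 8.08).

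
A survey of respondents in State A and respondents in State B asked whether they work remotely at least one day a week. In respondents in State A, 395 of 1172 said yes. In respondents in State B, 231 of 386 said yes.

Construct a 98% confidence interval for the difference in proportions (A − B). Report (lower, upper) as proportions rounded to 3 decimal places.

(-0.328, -0.195)

Sample proportions: 395/1172 = 0.3370, 231/386 = 0.5984.
Each SE is √(p̂(1−p̂)/n): √(0.3370·0.6630/1172) = 0.01381 and √(0.5984·0.4016/386) = 0.02495.
SE(p̂₁ − p̂₂) = √(SE₁² + SE₂²) = √(0.0001907161 + 0.0006225025) = 0.02852, since the two samples are independent.
At 98% confidence z* = 2.326; margin = 2.326 × 0.02852 = 0.06634.
The difference is 0.3370 − 0.5984 = -0.2614, so the interval is -0.2614 ± 0.06634 = (-0.328, -0.195).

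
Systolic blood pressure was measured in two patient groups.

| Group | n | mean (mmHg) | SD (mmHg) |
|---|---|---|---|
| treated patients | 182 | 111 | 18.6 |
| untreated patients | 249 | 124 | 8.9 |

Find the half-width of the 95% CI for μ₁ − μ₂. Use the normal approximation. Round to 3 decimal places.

2.920

SE₁ = s₁/√n₁ = 18.6/√182 = 1.3787; SE₂ = 8.9/√249 = 0.5640.
Independent samples, unequal variances: SE_diff = √(SE₁² + SE₂²) = √(1.90081369 + 0.318096) = 1.4896.
z* = 1.960, so margin of error = 1.960 × 1.4896 = 2.9196.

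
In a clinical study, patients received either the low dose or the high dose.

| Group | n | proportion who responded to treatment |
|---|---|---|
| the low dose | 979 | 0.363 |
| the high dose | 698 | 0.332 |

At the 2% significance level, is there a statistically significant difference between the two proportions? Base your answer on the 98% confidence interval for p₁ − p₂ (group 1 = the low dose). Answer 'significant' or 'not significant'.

SE₁ = √(p̂₁(1−p̂₁)/n₁) = √(0.3630·0.6370/979) = 0.01537; SE₂ = √(0.3320·0.6680/698) = 0.01783.
Independent samples: SE of the difference = √(SE₁² + SE₂²) = √(0.0002362369 + 0.0003179089) = 0.02354.
z* for 98% confidence is 2.326, so the margin of error is 2.326 × 0.02354 = 0.05475.
Point estimate p̂₁ − p̂₂ = 0.3630 − 0.3320 = 0.0310.
0.0310 ± 0.05475 → (-0.02375, 0.08575).
The interval (-0.02375, 0.08575) contains 0, so the difference is not significant.

not significant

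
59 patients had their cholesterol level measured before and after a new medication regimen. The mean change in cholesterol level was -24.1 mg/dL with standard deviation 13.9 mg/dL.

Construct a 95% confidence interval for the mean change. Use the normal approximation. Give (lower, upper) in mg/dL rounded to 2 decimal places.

This is a matched-pairs design, so SE = s_d/√n = 13.9/√59 = 1.8096.
Margin = 1.960 × 1.8096 = 3.5468; the interval is -24.1 ± 3.5468 = (-27.65, -20.55).

(-27.65, -20.55)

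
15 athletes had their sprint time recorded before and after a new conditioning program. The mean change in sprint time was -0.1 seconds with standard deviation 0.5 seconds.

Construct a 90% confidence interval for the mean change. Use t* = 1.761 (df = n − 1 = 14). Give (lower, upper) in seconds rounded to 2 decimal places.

(-0.33, 0.13)

This is a matched-pairs design, so SE = s_d/√n = 0.5/√15 = 0.1291.
Margin = 1.761 × 0.1291 = 0.2273; the interval is -0.1 ± 0.2273 = (-0.33, 0.13).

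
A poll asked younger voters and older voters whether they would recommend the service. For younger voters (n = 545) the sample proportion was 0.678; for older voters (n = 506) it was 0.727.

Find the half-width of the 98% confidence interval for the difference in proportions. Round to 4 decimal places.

The two standard errors are √(0.6780×0.3220/545) = 0.02001 and √(0.7270×0.2730/506) = 0.01980.
Because the samples are independent, SE_diff = √(0.02001² + 0.01980²) = 0.02815.
Using z* = 2.326 for 98%, ME = 2.326 × 0.02815 = 0.06548.

0.0655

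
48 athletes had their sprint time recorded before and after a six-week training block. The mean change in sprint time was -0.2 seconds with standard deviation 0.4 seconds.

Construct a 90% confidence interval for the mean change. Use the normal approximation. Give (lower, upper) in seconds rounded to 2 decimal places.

This is a matched-pairs design, so SE = s_d/√n = 0.4/√48 = 0.0577.
Margin = 1.645 × 0.0577 = 0.0949; the interval is -0.2 ± 0.0949 = (-0.29, -0.11).

(-0.29, -0.11)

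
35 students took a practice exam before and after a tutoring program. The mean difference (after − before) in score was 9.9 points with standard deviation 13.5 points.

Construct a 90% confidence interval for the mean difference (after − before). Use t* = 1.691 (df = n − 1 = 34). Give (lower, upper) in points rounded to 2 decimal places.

(6.04, 13.76)

This is a matched-pairs design, so SE = s_d/√n = 13.5/√35 = 2.2819.
Margin = 1.691 × 2.2819 = 3.8587; the interval is 9.9 ± 3.8587 = (6.04, 13.76).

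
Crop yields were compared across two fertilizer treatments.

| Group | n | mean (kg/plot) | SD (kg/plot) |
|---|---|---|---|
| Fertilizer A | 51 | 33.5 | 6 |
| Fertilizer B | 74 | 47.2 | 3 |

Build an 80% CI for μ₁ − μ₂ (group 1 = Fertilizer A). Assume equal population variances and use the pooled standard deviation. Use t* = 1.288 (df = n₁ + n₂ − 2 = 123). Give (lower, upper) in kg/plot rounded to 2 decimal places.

s_p = √[((n₁−1)s₁² + (n₂−1)s₂²)/(n₁+n₂−2)] = √[(50·6² + 73·3²)/123] = 4.4694.
SE = 4.4694·√(1/51 + 1/74) = 0.8134.
With t* = 1.288, margin = 1.288 × 0.8134 = 1.0477.
x̄₁ − x̄₂ = 33.5 − 47.2 = -13.7000; interval -13.7000 ± 1.0477 = (-14.75, -12.65).

(-14.75, -12.65)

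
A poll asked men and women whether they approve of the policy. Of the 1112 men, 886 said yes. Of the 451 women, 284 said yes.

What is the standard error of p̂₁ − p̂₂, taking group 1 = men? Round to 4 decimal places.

First, p̂₁ = 886/1112 = 0.7968; p̂₂ = 284/451 = 0.6297.
The two standard errors are √(0.7968×0.2032/1112) = 0.01207 and √(0.6297×0.3703/451) = 0.02274.
Because the samples are independent, SE_diff = √(0.01207² + 0.02274²) = 0.02574.

0.0257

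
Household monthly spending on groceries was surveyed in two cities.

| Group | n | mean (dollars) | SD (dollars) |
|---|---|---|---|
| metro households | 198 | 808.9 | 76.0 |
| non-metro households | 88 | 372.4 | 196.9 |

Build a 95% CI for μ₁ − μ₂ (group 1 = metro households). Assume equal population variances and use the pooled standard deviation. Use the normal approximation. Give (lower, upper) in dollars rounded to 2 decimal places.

(404.85, 468.15)

Pooled variance s_p² = [197·76.0² + 87·196.9²] / (198+88−2) = 15883.1974, so s_p = 126.0286.
SE_diff = s_p·√(1/n₁ + 1/n₂) = 126.0286·√(1/198 + 1/88) = 16.1465.
z* = 1.960; margin = 1.960 × 16.1465 = 31.6471.
Difference = 808.9 − 372.4 = 436.5000.
436.5000 ± 31.6471 → (404.85, 468.15).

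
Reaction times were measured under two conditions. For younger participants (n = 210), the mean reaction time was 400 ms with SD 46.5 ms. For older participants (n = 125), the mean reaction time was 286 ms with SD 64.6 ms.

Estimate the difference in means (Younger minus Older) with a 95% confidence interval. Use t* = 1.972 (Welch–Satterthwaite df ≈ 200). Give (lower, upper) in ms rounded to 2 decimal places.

(100.97, 127.03)

SE₁ = s₁/√n₁ = 46.5/√210 = 3.2088; SE₂ = 64.6/√125 = 5.7780.
Independent samples, unequal variances: SE_diff = √(SE₁² + SE₂²) = √(10.29639744 + 33.385284) = 6.6092.
t* = 1.972, so margin of error = 1.972 × 6.6092 = 13.0333.
Difference in means = 400 − 286 = 114.0000.
114.0000 ± 13.0333 → (100.97, 127.03).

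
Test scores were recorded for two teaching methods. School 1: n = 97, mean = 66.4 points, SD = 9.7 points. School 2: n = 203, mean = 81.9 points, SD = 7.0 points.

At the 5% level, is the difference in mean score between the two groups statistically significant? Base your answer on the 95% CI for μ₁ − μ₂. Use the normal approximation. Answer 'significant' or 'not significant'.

Per-group SEs: s₁/√n₁ = 9.7/√97 = 0.9849, s₂/√n₂ = 7.0/√203 = 0.4913.
Unpooled SE of the difference: √(0.97002801 + 0.24137569) = 1.1006.
Margin of error = z* · SE = 1.960 × 1.1006 = 2.1572.
x̄₁ − x̄₂ = 66.4 − 81.9 = -15.5000.
CI: -15.5000 ± 2.1572 = (-17.6572, -13.3428).
The interval (-17.6572, -13.3428) does not contain 0, so the difference is significant.

significant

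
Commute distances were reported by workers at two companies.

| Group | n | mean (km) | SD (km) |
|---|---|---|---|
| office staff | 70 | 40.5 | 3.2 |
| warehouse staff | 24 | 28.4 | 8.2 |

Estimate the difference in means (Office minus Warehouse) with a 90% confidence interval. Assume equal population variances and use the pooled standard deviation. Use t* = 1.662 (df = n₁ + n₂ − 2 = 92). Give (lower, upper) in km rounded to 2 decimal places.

Pooled variance s_p² = [69·3.2² + 23·8.2²] / (70+24−2) = 24.4900, so s_p = 4.9487.
SE_diff = s_p·√(1/n₁ + 1/n₂) = 4.9487·√(1/70 + 1/24) = 1.1706.
t* = 1.662; margin = 1.662 × 1.1706 = 1.9455.
Difference = 40.5 − 28.4 = 12.1000.
12.1000 ± 1.9455 → (10.15, 14.05).

(10.15, 14.05)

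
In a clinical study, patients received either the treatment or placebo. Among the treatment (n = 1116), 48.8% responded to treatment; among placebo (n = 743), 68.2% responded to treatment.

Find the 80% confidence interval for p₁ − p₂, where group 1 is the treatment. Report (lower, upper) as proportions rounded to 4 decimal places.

SE₁ = √(p̂₁(1−p̂₁)/n₁) = √(0.4880·0.5120/1116) = 0.01496; SE₂ = √(0.6820·0.3180/743) = 0.01708.
Independent samples: SE of the difference = √(SE₁² + SE₂²) = √(0.0002238016 + 0.0002917264) = 0.02271.
z* for 80% confidence is 1.282, so the margin of error is 1.282 × 0.02271 = 0.02911.
Point estimate p̂₁ − p̂₂ = 0.4880 − 0.6820 = -0.1940.
-0.1940 ± 0.02911 → (-0.2231, -0.1649).

(-0.2231, -0.1649)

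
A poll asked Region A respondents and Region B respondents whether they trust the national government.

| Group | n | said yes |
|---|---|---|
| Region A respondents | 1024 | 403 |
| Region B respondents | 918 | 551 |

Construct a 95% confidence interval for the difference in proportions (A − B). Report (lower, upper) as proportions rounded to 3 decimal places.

(-0.250, -0.163)

First, p̂₁ = 403/1024 = 0.3936; p̂₂ = 551/918 = 0.6002.
The two standard errors are √(0.3936×0.6064/1024) = 0.01527 and √(0.6002×0.3998/918) = 0.01617.
Because the samples are independent, SE_diff = √(0.01527² + 0.01617²) = 0.02224.
Using z* = 1.960 for 95%, ME = 1.960 × 0.02224 = 0.04359.
p̂₁ − p̂₂ = -0.2066; interval -0.2066 ± 0.04359 gives (-0.250, -0.163).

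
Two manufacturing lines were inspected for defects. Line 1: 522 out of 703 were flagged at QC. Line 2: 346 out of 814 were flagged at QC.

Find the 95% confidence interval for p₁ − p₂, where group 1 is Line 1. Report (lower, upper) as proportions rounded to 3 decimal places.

Sample proportions: 522/703 = 0.7425, 346/814 = 0.4251.
Each SE is √(p̂(1−p̂)/n): √(0.7425·0.2575/703) = 0.01649 and √(0.4251·0.5749/814) = 0.01733.
SE(p̂₁ − p̂₂) = √(SE₁² + SE₂²) = √(0.0002719201 + 0.0003003289) = 0.02392, since the two samples are independent.
At 95% confidence z* = 1.960; margin = 1.960 × 0.02392 = 0.04688.
The difference is 0.7425 − 0.4251 = 0.3174, so the interval is 0.3174 ± 0.04688 = (0.271, 0.364).

(0.271, 0.364)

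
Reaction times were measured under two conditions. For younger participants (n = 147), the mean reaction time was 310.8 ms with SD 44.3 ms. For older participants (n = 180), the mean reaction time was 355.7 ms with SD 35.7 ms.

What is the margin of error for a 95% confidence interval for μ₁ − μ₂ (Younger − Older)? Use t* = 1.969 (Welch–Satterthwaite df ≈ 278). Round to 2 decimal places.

Per-group SEs: s₁/√n₁ = 44.3/√147 = 3.6538, s₂/√n₂ = 35.7/√180 = 2.6609.
Unpooled SE of the difference: √(13.35025444 + 7.08038881) = 4.5200.
Margin of error = t* · SE = 1.969 × 4.5200 = 8.8999.

8.90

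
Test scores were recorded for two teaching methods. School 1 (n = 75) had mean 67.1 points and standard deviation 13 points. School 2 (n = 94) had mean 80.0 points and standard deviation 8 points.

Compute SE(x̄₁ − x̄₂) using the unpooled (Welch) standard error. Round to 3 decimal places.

SE₁ = s₁/√n₁ = 13/√75 = 1.5011; SE₂ = 8/√94 = 0.8251.
Independent samples, unequal variances: SE_diff = √(SE₁² + SE₂²) = √(2.25330121 + 0.68079001) = 1.7129.

1.713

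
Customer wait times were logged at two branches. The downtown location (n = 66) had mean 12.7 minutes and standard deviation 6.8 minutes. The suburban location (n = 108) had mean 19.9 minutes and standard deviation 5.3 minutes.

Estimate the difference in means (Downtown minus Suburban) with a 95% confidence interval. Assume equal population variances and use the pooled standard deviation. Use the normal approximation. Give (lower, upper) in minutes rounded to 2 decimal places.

s_p = √[((n₁−1)s₁² + (n₂−1)s₂²)/(n₁+n₂−2)] = √[(65·6.8² + 107·5.3²)/172] = 5.9118.
SE = 5.9118·√(1/66 + 1/108) = 0.9237.
With z* = 1.960, margin = 1.960 × 0.9237 = 1.8105.
x̄₁ − x̄₂ = 12.7 − 19.9 = -7.2000; interval -7.2000 ± 1.8105 = (-9.01, -5.39).

(-9.01, -5.39)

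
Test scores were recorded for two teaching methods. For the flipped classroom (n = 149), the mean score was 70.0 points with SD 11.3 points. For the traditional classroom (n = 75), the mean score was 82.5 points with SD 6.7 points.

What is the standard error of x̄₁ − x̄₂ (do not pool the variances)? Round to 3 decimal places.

1.206

Per-group SEs: s₁/√n₁ = 11.3/√149 = 0.9257, s₂/√n₂ = 6.7/√75 = 0.7736.
Unpooled SE of the difference: √(0.85692049 + 0.59845696) = 1.2064.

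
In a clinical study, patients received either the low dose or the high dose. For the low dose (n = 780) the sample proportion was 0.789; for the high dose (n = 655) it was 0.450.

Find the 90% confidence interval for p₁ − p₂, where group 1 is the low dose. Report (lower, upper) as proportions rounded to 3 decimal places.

(0.299, 0.379)

Each SE is √(p̂(1−p̂)/n): √(0.7890·0.2110/780) = 0.01461 and √(0.4500·0.5500/655) = 0.01944.
SE(p̂₁ − p̂₂) = √(SE₁² + SE₂²) = √(0.0002134521 + 0.0003779136) = 0.02432, since the two samples are independent.
At 90% confidence z* = 1.645; margin = 1.645 × 0.02432 = 0.04001.
The difference is 0.7890 − 0.4500 = 0.3390, so the interval is 0.3390 ± 0.04001 = (0.299, 0.379).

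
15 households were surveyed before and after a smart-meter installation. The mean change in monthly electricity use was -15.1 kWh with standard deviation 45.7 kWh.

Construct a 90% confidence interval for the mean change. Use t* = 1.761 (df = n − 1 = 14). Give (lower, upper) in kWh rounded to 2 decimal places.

(-35.88, 5.68)

Paired design: SE = s_d/√n = 45.7/√15 = 11.7997.
t* = 1.761; margin of error = 1.761 × 11.7997 = 20.7793.
-15.1 ± 20.7793 → (-35.88, 5.68).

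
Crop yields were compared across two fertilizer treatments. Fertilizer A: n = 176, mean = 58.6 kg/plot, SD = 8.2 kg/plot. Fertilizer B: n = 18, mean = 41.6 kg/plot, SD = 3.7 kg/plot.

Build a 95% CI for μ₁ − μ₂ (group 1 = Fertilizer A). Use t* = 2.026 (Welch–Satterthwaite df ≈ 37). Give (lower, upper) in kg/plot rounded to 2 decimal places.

(14.83, 19.17)

Standard errors of each mean: 8.2/√176 = 0.6181 and 3.7/√18 = 0.8721.
SE(x̄₁ − x̄₂) = √(0.6181² + 0.8721²) = 1.0689 for independent samples with unequal variances.
With t* = 2.026, the margin is 2.026 × 1.0689 = 2.1656.
x̄₁ − x̄₂ = 58.6 − 41.6 = 17.0000; the interval is 17.0000 ± 2.1656 = (14.83, 19.17).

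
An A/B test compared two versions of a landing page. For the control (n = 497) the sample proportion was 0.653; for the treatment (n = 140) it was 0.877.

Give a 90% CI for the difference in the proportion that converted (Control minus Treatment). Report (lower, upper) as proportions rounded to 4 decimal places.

(-0.2816, -0.1664)

SE₁ = √(p̂₁(1−p̂₁)/n₁) = √(0.6530·0.3470/497) = 0.02135; SE₂ = √(0.8770·0.1230/140) = 0.02776.
Independent samples: SE of the difference = √(SE₁² + SE₂²) = √(0.0004558225 + 0.0007706176) = 0.03502.
z* for 90% confidence is 1.645, so the margin of error is 1.645 × 0.03502 = 0.05761.
Point estimate p̂₁ − p̂₂ = 0.6530 − 0.8770 = -0.2240.
-0.2240 ± 0.05761 → (-0.2816, -0.1664).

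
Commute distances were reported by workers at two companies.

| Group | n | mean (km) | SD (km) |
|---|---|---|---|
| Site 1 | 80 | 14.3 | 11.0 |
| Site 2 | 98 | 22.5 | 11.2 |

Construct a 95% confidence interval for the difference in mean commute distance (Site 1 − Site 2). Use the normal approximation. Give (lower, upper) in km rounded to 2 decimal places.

SE₁ = s₁/√n₁ = 11.0/√80 = 1.2298; SE₂ = 11.2/√98 = 1.1314.
Independent samples, unequal variances: SE_diff = √(SE₁² + SE₂²) = √(1.51240804 + 1.28006596) = 1.6711.
z* = 1.960, so margin of error = 1.960 × 1.6711 = 3.2754.
Difference in means = 14.3 − 22.5 = -8.2000.
-8.2000 ± 3.2754 → (-11.48, -4.92).

(-11.48, -4.92)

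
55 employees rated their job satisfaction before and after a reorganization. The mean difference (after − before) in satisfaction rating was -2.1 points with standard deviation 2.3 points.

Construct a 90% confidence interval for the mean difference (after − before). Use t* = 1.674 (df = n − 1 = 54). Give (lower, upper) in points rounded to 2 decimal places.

(-2.62, -1.58)

Paired design: SE = s_d/√n = 2.3/√55 = 0.3101.
t* = 1.674; margin of error = 1.674 × 0.3101 = 0.5191.
-2.1 ± 0.5191 → (-2.62, -1.58).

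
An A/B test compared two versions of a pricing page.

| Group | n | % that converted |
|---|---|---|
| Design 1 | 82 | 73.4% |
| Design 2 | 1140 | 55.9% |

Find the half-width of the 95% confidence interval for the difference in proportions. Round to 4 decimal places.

0.0999

SE₁ = √(p̂₁(1−p̂₁)/n₁) = √(0.7340·0.2660/82) = 0.04880; SE₂ = √(0.5590·0.4410/1140) = 0.01471.
Independent samples: SE of the difference = √(SE₁² + SE₂²) = √(0.00238144 + 0.0002163841) = 0.05097.
z* for 95% confidence is 1.960, so the margin of error is 1.960 × 0.05097 = 0.09990.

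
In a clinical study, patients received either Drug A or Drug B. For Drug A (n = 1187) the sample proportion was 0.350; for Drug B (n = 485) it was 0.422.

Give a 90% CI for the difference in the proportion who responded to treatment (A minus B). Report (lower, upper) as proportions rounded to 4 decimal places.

The two standard errors are √(0.3500×0.6500/1187) = 0.01384 and √(0.4220×0.5780/485) = 0.02243.
Because the samples are independent, SE_diff = √(0.01384² + 0.02243²) = 0.02636.
Using z* = 1.645 for 90%, ME = 1.645 × 0.02636 = 0.04336.
p̂₁ − p̂₂ = -0.0720; interval -0.0720 ± 0.04336 gives (-0.1154, -0.0286).

(-0.1154, -0.0286)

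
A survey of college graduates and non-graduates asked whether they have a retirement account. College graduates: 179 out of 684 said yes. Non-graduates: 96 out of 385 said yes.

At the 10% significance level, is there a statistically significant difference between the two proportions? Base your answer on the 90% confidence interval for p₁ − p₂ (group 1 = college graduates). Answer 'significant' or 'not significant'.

not significant

Sample proportions: 179/684 = 0.2617, 96/385 = 0.2494.
Each SE is √(p̂(1−p̂)/n): √(0.2617·0.7383/684) = 0.01681 and √(0.2494·0.7506/385) = 0.02205.
SE(p̂₁ − p̂₂) = √(SE₁² + SE₂²) = √(0.0002825761 + 0.0004862025) = 0.02773, since the two samples are independent.
At 90% confidence z* = 1.645; margin = 1.645 × 0.02773 = 0.04562.
The difference is 0.2617 − 0.2494 = 0.0123, so the interval is 0.0123 ± 0.04562 = (-0.03332, 0.05792).
The interval (-0.03332, 0.05792) contains 0, so the difference is not significant.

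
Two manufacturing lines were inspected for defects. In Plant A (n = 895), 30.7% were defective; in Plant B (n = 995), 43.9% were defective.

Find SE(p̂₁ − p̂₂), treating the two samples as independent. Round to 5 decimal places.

The two standard errors are √(0.3070×0.6930/895) = 0.01542 and √(0.4390×0.5610/995) = 0.01573.
Because the samples are independent, SE_diff = √(0.01542² + 0.01573²) = 0.02203.

0.02203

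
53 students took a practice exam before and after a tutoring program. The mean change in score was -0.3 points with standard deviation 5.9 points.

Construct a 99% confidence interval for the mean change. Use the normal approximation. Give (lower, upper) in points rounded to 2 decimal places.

This is a matched-pairs design, so SE = s_d/√n = 5.9/√53 = 0.8104.
Margin = 2.576 × 0.8104 = 2.0876; the interval is -0.3 ± 2.0876 = (-2.39, 1.79).

(-2.39, 1.79)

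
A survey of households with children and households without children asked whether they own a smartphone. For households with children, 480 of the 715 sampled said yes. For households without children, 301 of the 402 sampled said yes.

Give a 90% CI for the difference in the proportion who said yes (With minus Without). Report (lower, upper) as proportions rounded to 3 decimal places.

(-0.123, -0.032)

Sample proportions: 480/715 = 0.6713, 301/402 = 0.7488.
Each SE is √(p̂(1−p̂)/n): √(0.6713·0.3287/715) = 0.01757 and √(0.7488·0.2512/402) = 0.02163.
SE(p̂₁ − p̂₂) = √(SE₁² + SE₂²) = √(0.0003087049 + 0.0004678569) = 0.02787, since the two samples are independent.
At 90% confidence z* = 1.645; margin = 1.645 × 0.02787 = 0.04585.
The difference is 0.6713 − 0.7488 = -0.0775, so the interval is -0.0775 ± 0.04585 = (-0.123, -0.032).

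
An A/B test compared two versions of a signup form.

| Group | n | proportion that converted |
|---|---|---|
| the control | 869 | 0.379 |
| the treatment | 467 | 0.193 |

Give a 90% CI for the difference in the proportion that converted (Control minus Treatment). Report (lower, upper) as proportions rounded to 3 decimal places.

(0.146, 0.226)

Each SE is √(p̂(1−p̂)/n): √(0.3790·0.6210/869) = 0.01646 and √(0.1930·0.8070/467) = 0.01826.
SE(p̂₁ − p̂₂) = √(SE₁² + SE₂²) = √(0.0002709316 + 0.0003334276) = 0.02458, since the two samples are independent.
At 90% confidence z* = 1.645; margin = 1.645 × 0.02458 = 0.04043.
The difference is 0.3790 − 0.1930 = 0.1860, so the interval is 0.1860 ± 0.04043 = (0.146, 0.226).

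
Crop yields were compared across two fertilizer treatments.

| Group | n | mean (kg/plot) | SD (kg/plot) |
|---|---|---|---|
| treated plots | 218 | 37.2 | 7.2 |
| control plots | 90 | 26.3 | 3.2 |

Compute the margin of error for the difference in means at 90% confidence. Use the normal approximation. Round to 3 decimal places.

0.975

Standard errors of each mean: 7.2/√218 = 0.4876 and 3.2/√90 = 0.3373.
SE(x̄₁ − x̄₂) = √(0.4876² + 0.3373²) = 0.5929 for independent samples with unequal variances.
With z* = 1.645, the margin is 1.645 × 0.5929 = 0.9753.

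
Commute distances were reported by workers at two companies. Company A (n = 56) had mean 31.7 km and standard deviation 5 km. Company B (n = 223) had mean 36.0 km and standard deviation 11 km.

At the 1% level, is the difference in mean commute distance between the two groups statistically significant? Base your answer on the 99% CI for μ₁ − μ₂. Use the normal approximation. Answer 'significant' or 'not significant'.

Per-group SEs: s₁/√n₁ = 5/√56 = 0.6682, s₂/√n₂ = 11/√223 = 0.7366.
Unpooled SE of the difference: √(0.44649124 + 0.54257956) = 0.9945.
Margin of error = z* · SE = 2.576 × 0.9945 = 2.5618.
x̄₁ − x̄₂ = 31.7 − 36.0 = -4.3000.
CI: -4.3000 ± 2.5618 = (-6.8618, -1.7382).
The interval (-6.8618, -1.7382) does not contain 0, so the difference is significant.

significant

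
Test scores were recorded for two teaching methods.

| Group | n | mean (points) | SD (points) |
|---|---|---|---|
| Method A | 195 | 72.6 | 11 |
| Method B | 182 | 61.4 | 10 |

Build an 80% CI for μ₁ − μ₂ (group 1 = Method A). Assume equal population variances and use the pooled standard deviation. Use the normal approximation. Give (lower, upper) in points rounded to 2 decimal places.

s_p = √[((n₁−1)s₁² + (n₂−1)s₂²)/(n₁+n₂−2)] = √[(194·11² + 181·10²)/375] = 10.5292.
SE = 10.5292·√(1/195 + 1/182) = 1.0852.
With z* = 1.282, margin = 1.282 × 1.0852 = 1.3912.
x̄₁ − x̄₂ = 72.6 − 61.4 = 11.2000; interval 11.2000 ± 1.3912 = (9.81, 12.59).

(9.81, 12.59)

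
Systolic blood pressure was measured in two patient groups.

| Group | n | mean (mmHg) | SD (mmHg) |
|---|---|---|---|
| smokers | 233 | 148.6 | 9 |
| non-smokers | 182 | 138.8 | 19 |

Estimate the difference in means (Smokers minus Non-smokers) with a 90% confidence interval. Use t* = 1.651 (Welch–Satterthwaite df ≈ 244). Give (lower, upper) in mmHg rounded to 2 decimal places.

(7.28, 12.32)

Per-group SEs: s₁/√n₁ = 9/√233 = 0.5896, s₂/√n₂ = 19/√182 = 1.4084.
Unpooled SE of the difference: √(0.34762816 + 1.98359056) = 1.5268.
Margin of error = t* · SE = 1.651 × 1.5268 = 2.5207.
x̄₁ − x̄₂ = 148.6 − 138.8 = 9.8000.
CI: 9.8000 ± 2.5207 = (7.28, 12.32).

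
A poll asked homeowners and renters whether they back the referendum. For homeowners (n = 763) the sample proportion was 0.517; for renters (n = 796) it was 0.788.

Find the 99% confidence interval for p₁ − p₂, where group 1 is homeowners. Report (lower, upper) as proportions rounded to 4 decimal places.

Each SE is √(p̂(1−p̂)/n): √(0.5170·0.4830/763) = 0.01809 and √(0.7880·0.2120/796) = 0.01449.
SE(p̂₁ − p̂₂) = √(SE₁² + SE₂²) = √(0.0003272481 + 0.0002099601) = 0.02318, since the two samples are independent.
At 99% confidence z* = 2.576; margin = 2.576 × 0.02318 = 0.05971.
The difference is 0.5170 − 0.7880 = -0.2710, so the interval is -0.2710 ± 0.05971 = (-0.3307, -0.2113).

(-0.3307, -0.2113)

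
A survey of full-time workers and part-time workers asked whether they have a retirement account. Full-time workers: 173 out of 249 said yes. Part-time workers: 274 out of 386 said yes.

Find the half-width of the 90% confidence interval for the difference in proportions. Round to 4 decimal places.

0.0612

p̂₁ = 173/249 = 0.6948 and p̂₂ = 274/386 = 0.7098.
SE₁ = √(p̂₁(1−p̂₁)/n₁) = √(0.6948·0.3052/249) = 0.02918; SE₂ = √(0.7098·0.2902/386) = 0.02310.
Independent samples: SE of the difference = √(SE₁² + SE₂²) = √(0.0008514724 + 0.00053361) = 0.03722.
z* for 90% confidence is 1.645, so the margin of error is 1.645 × 0.03722 = 0.06123.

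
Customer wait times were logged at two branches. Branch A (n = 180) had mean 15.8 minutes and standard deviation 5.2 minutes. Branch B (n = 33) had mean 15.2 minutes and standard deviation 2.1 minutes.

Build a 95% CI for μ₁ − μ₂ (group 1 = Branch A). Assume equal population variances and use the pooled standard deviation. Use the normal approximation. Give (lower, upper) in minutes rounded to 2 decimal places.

(-1.20, 2.40)

Pooled variance s_p² = [179·5.2² + 32·2.1²] / (180+33−2) = 23.6080, so s_p = 4.8588.
SE_diff = s_p·√(1/n₁ + 1/n₂) = 4.8588·√(1/180 + 1/33) = 0.9201.
z* = 1.960; margin = 1.960 × 0.9201 = 1.8034.
Difference = 15.8 − 15.2 = 0.6000.
0.6000 ± 1.8034 → (-1.20, 2.40).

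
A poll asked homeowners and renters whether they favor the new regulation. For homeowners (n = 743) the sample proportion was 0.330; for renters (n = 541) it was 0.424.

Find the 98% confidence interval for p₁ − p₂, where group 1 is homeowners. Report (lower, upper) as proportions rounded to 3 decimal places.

Each SE is √(p̂(1−p̂)/n): √(0.3300·0.6700/743) = 0.01725 and √(0.4240·0.5760/541) = 0.02125.
SE(p̂₁ − p̂₂) = √(SE₁² + SE₂²) = √(0.0002975625 + 0.0004515625) = 0.02737, since the two samples are independent.
At 98% confidence z* = 2.326; margin = 2.326 × 0.02737 = 0.06366.
The difference is 0.3300 − 0.4240 = -0.0940, so the interval is -0.0940 ± 0.06366 = (-0.158, -0.030).

(-0.158, -0.030)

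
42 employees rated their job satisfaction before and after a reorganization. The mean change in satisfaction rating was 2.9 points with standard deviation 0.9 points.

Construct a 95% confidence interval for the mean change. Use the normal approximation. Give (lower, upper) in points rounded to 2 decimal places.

This is a matched-pairs design, so SE = s_d/√n = 0.9/√42 = 0.1389.
Margin = 1.960 × 0.1389 = 0.2722; the interval is 2.9 ± 0.2722 = (2.63, 3.17).

(2.63, 3.17)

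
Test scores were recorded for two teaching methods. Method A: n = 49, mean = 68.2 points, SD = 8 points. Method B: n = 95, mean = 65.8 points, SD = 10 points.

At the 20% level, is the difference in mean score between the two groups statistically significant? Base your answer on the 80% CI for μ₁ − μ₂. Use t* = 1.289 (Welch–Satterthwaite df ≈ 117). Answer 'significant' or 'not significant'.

Per-group SEs: s₁/√n₁ = 8/√49 = 1.1429, s₂/√n₂ = 10/√95 = 1.0260.
Unpooled SE of the difference: √(1.30622041 + 1.052676) = 1.5359.
Margin of error = t* · SE = 1.289 × 1.5359 = 1.9798.
x̄₁ − x̄₂ = 68.2 − 65.8 = 2.4000.
CI: 2.4000 ± 1.9798 = (0.4202, 4.3798).
The interval (0.4202, 4.3798) does not contain 0, so the difference is significant.

significant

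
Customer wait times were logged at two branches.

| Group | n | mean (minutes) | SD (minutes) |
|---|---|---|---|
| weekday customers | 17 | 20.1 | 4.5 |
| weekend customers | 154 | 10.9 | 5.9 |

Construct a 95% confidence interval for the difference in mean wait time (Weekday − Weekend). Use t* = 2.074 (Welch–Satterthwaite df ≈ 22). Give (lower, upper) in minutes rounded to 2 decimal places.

(6.73, 11.67)

Standard errors of each mean: 4.5/√17 = 1.0914 and 5.9/√154 = 0.4754.
SE(x̄₁ − x̄₂) = √(1.0914² + 0.4754²) = 1.1904 for independent samples with unequal variances.
With t* = 2.074, the margin is 2.074 × 1.1904 = 2.4689.
x̄₁ − x̄₂ = 20.1 − 10.9 = 9.2000; the interval is 9.2000 ± 2.4689 = (6.73, 11.67).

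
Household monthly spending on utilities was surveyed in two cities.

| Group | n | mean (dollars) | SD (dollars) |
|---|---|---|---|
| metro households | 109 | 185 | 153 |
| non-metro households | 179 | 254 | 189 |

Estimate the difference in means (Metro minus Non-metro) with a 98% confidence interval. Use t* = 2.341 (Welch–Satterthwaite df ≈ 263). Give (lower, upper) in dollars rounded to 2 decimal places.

SE₁ = s₁/√n₁ = 153/√109 = 14.6547; SE₂ = 189/√179 = 14.1265.
Independent samples, unequal variances: SE_diff = √(SE₁² + SE₂²) = √(214.76023209 + 199.55800225) = 20.3548.
t* = 2.341, so margin of error = 2.341 × 20.3548 = 47.6506.
Difference in means = 185 − 254 = -69.0000.
-69.0000 ± 47.6506 → (-116.65, -21.35).

(-116.65, -21.35)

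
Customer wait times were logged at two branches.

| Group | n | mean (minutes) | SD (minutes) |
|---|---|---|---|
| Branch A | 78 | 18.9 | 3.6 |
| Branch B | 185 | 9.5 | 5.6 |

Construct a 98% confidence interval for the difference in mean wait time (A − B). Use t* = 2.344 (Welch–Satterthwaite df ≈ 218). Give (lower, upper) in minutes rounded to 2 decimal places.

(8.04, 10.76)

Standard errors of each mean: 3.6/√78 = 0.4076 and 5.6/√185 = 0.4117.
SE(x̄₁ − x̄₂) = √(0.4076² + 0.4117²) = 0.5793 for independent samples with unequal variances.
With t* = 2.344, the margin is 2.344 × 0.5793 = 1.3579.
x̄₁ − x̄₂ = 18.9 − 9.5 = 9.4000; the interval is 9.4000 ± 1.3579 = (8.04, 10.76).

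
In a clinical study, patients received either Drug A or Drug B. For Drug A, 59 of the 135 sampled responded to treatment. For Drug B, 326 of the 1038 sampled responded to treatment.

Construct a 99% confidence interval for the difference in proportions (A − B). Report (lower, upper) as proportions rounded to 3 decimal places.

(0.007, 0.239)

First, p̂₁ = 59/135 = 0.4370; p̂₂ = 326/1038 = 0.3141.
The two standard errors are √(0.4370×0.5630/135) = 0.04269 and √(0.3141×0.6859/1038) = 0.01441.
Because the samples are independent, SE_diff = √(0.04269² + 0.01441²) = 0.04506.
Using z* = 2.576 for 99%, ME = 2.576 × 0.04506 = 0.11607.
p̂₁ − p̂₂ = 0.1229; interval 0.1229 ± 0.11607 gives (0.007, 0.239).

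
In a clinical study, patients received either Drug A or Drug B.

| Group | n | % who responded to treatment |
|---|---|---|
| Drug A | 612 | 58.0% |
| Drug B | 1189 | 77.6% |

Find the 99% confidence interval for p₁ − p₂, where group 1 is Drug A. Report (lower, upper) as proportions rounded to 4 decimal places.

SE₁ = √(p̂₁(1−p̂₁)/n₁) = √(0.5800·0.4200/612) = 0.01995; SE₂ = √(0.7760·0.2240/1189) = 0.01209.
Independent samples: SE of the difference = √(SE₁² + SE₂²) = √(0.0003980025 + 0.0001461681) = 0.02333.
z* for 99% confidence is 2.576, so the margin of error is 2.576 × 0.02333 = 0.06010.
Point estimate p̂₁ − p̂₂ = 0.5800 − 0.7760 = -0.1960.
-0.1960 ± 0.06010 → (-0.2561, -0.1359).

(-0.2561, -0.1359)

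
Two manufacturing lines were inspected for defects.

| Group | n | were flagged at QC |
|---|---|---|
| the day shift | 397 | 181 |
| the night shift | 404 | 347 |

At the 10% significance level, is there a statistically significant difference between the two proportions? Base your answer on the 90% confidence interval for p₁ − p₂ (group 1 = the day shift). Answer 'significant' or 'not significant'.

First, p̂₁ = 181/397 = 0.4559; p̂₂ = 347/404 = 0.8589.
The two standard errors are √(0.4559×0.5441/397) = 0.02500 and √(0.8589×0.1411/404) = 0.01732.
Because the samples are independent, SE_diff = √(0.02500² + 0.01732²) = 0.03041.
Using z* = 1.645 for 90%, ME = 1.645 × 0.03041 = 0.05002.
p̂₁ − p̂₂ = -0.4030; interval -0.4030 ± 0.05002 gives (-0.45302, -0.35298).
The interval (-0.45302, -0.35298) does not contain 0, so the difference is significant.

significant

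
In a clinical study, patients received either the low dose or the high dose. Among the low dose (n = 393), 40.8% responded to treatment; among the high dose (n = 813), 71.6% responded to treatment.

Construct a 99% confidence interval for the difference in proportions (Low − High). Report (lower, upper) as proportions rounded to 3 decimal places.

(-0.384, -0.232)

The two standard errors are √(0.4080×0.5920/393) = 0.02479 and √(0.7160×0.2840/813) = 0.01582.
Because the samples are independent, SE_diff = √(0.02479² + 0.01582²) = 0.02941.
Using z* = 2.576 for 99%, ME = 2.576 × 0.02941 = 0.07576.
p̂₁ − p̂₂ = -0.3080; interval -0.3080 ± 0.07576 gives (-0.384, -0.232).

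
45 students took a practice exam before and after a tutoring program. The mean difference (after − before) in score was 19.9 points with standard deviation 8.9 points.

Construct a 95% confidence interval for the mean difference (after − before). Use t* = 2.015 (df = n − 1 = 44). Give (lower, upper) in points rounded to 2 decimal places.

(17.23, 22.57)

This is a matched-pairs design, so SE = s_d/√n = 8.9/√45 = 1.3267.
Margin = 2.015 × 1.3267 = 2.6733; the interval is 19.9 ± 2.6733 = (17.23, 22.57).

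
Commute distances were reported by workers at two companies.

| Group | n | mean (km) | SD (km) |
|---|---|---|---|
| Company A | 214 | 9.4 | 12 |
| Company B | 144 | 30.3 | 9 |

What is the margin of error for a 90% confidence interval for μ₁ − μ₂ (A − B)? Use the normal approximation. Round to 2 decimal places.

Per-group SEs: s₁/√n₁ = 12/√214 = 0.8203, s₂/√n₂ = 9/√144 = 0.7500.
Unpooled SE of the difference: √(0.67289209 + 0.5625) = 1.1115.
Margin of error = z* · SE = 1.645 × 1.1115 = 1.8284.

1.83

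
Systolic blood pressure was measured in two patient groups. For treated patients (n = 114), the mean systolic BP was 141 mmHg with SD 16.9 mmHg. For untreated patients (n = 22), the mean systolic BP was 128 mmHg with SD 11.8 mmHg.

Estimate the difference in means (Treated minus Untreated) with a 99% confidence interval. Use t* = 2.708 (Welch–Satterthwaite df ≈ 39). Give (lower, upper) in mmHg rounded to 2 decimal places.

(4.95, 21.05)

Standard errors of each mean: 16.9/√114 = 1.5828 and 11.8/√22 = 2.5158.
SE(x̄₁ − x̄₂) = √(1.5828² + 2.5158²) = 2.9723 for independent samples with unequal variances.
With t* = 2.708, the margin is 2.708 × 2.9723 = 8.0490.
x̄₁ − x̄₂ = 141 − 128 = 13.0000; the interval is 13.0000 ± 8.0490 = (4.95, 21.05).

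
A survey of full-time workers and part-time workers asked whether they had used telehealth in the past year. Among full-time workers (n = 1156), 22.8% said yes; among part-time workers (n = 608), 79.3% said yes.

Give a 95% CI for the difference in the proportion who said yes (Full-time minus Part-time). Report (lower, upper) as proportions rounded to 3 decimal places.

(-0.605, -0.525)

The two standard errors are √(0.2280×0.7720/1156) = 0.01234 and √(0.7930×0.2070/608) = 0.01643.
Because the samples are independent, SE_diff = √(0.01234² + 0.01643²) = 0.02055.
Using z* = 1.960 for 95%, ME = 1.960 × 0.02055 = 0.04028.
p̂₁ − p̂₂ = -0.5650; interval -0.5650 ± 0.04028 gives (-0.605, -0.525).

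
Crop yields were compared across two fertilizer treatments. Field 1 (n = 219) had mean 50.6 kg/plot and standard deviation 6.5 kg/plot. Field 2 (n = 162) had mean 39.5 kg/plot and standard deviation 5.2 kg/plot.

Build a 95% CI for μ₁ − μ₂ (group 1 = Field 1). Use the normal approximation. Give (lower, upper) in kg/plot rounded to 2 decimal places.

(9.92, 12.28)

Standard errors of each mean: 6.5/√219 = 0.4392 and 5.2/√162 = 0.4086.
SE(x̄₁ − x̄₂) = √(0.4392² + 0.4086²) = 0.5999 for independent samples with unequal variances.
With z* = 1.960, the margin is 1.960 × 0.5999 = 1.1758.
x̄₁ − x̄₂ = 50.6 − 39.5 = 11.1000; the interval is 11.1000 ± 1.1758 = (9.92, 12.28).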